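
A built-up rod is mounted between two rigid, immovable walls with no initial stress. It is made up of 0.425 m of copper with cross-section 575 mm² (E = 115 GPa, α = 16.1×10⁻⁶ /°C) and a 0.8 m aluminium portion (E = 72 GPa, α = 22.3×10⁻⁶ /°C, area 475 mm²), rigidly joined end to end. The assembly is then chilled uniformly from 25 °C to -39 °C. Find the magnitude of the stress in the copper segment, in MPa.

With the walls removed the bar would change length by δ_free = Σ αᵢΔT Lᵢ = 16.1×10⁻⁶×64×425 + 22.3×10⁻⁶×64×800 = 1.58 mm.
Since the ends are fixed, an axial force P builds up, equal in every segment, with P · Σ Lᵢ/(AᵢEᵢ) = δ_free.
The series flexibility is Σ Lᵢ/(AᵢEᵢ) = 425/(575×115×10³) + 800/(475×72×10³) = 2.982×10⁻⁵ mm/N.
Hence P = δ_free / Σ(L/AE) = 1.58/2.982×10⁻⁵ = 52.98 kN (tensile).
σ_{copper} = P / A = 52980 / 575 = 92.13 MPa.

σ ≈ 92.1 MPa (tensile)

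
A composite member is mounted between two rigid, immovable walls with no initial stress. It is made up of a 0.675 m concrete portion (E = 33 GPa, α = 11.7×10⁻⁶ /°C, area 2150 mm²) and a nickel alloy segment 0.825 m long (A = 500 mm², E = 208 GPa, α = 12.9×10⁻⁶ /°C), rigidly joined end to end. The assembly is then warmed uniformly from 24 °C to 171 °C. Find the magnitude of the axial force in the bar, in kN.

With the walls removed the bar would change length by δ_free = Σ αᵢΔT Lᵢ = 11.7×10⁻⁶×147×675 + 12.9×10⁻⁶×147×825 = 2.725 mm.
The walls prevent any net length change, so an axial force P (same in every segment) develops. Compatibility: P · Σ Lᵢ/(AᵢEᵢ) = δ_free.
Σ Lᵢ/(AᵢEᵢ) = 675/(2150×33×10³) + 825/(500×208×10³) = 1.745×10⁻⁵ mm/N.
So P = 2.725 / 1.745×10⁻⁵ = 156.2 kN, compressive.

P ≈ 156 kN (compressive)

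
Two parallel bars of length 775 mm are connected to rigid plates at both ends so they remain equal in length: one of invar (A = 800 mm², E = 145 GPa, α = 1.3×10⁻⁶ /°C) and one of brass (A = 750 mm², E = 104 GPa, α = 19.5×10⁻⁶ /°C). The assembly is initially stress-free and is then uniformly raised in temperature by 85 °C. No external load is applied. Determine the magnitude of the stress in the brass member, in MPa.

The brass has the larger α, so on heating it would change length more than the invar if both were free. The rigid plates force a common final length, so the brass is put into compression and the invar into tension, with equal and opposite forces P (no external load).
Equating the net (thermal + elastic) strains gives |α₁ − α₂|·ΔT = P·[1/(A₁E₁) + 1/(A₂E₂)].
|α₁ − α₂|·ΔT = 18.2×10⁻⁶ × 85 = 0.001547.
1/(A₁E₁) + 1/(A₂E₂) = 1/(800×145×10³) + 1/(750×104×10³) = 2.144×10⁻⁸ N⁻¹.
So P = 0.001547 / 2.144×10⁻⁸ = 72.15 kN.
σ_{brass} = P/A₂ = 72150/750 = 96.2 MPa, compressive.

σ ≈ 96.2 MPa (compressive)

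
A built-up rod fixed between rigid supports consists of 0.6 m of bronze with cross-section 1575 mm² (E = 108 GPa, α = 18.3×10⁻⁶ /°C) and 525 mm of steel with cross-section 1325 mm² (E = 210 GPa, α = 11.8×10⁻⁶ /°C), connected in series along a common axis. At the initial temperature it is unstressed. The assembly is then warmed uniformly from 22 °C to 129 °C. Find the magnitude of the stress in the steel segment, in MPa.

If the supports were absent, the total length change would be Σ αᵢΔT Lᵢ = 18.3×10⁻⁶×107×600 + 11.8×10⁻⁶×107×525 = 1.838 mm.
Since the ends are fixed, an axial force P builds up, equal in every segment, with P · Σ Lᵢ/(AᵢEᵢ) = δ_free.
Σ Lᵢ/(AᵢEᵢ) = 600/(1575×108×10³) + 525/(1325×210×10³) = 5.414×10⁻⁶ mm/N.
Hence P = δ_free / Σ(L/AE) = 1.838/5.414×10⁻⁶ = 339.4 kN (compressive).
σ_{steel} = P / A = 339400 / 1325 = 256.2 MPa.

σ ≈ 256 MPa (compressive)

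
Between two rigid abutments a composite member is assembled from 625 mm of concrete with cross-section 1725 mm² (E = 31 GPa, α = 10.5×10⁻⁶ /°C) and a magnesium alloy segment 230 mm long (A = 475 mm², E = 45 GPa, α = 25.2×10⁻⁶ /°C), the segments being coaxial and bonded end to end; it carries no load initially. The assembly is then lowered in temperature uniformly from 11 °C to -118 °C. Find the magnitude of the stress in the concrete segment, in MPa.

σ ≈ 41.2 MPa (tensile)

With the walls removed the bar would change length by δ_free = Σ αᵢΔT Lᵢ = 10.5×10⁻⁶×129×625 + 25.2×10⁻⁶×129×230 = 1.594 mm.
The rigid supports impose zero overall length change; the single axial force P common to all segments must satisfy P Σ Lᵢ/(AᵢEᵢ) = δ_free.
The series flexibility is Σ Lᵢ/(AᵢEᵢ) = 625/(1725×31×10³) + 230/(475×45×10³) = 2.245×10⁻⁵ mm/N.
So P = 1.594 / 2.245×10⁻⁵ = 71.02 kN, tensile.
σ_{concrete} = P / A = 71020 / 1725 = 41.17 MPa.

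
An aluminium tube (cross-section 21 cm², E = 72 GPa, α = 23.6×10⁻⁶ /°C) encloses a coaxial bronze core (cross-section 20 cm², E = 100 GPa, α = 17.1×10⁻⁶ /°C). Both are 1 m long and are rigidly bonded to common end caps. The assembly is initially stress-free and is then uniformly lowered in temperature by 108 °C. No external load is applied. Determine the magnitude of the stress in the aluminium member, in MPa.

The aluminium has the larger α, so on cooling it would change length more than the bronze if both were free. The rigid plates force a common final length, so the aluminium is put into tension and the bronze into compression, with equal and opposite forces P (no external load).
Setting the final lengths equal and cancelling L: (α₁ − α₂)ΔT = P/(A₁E₁) + P/(A₂E₂).
|α₁ − α₂|·ΔT = 6.5×10⁻⁶ × 108 = 0.000702.
1/(A₁E₁) + 1/(A₂E₂) = 1/(2100×72×10³) + 1/(2000×100×10³) = 1.161×10⁻⁸ N⁻¹.
So P = 0.000702 / 1.161×10⁻⁸ = 60.45 kN.
σ_{aluminium} = P/A₁ = 60450/2100 = 28.78 MPa, tensile.

σ ≈ 28.8 MPa (tensile)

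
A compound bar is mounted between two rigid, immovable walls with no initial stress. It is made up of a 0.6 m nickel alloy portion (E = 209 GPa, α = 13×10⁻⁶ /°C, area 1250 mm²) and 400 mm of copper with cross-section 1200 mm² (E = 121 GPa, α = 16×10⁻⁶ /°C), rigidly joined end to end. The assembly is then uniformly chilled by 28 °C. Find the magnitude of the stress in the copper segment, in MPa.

σ ≈ 65.6 MPa (tensile)

If the supports were absent, the total length change would be Σ αᵢΔT Lᵢ = 13×10⁻⁶×28×600 + 16×10⁻⁶×28×400 = 0.3976 mm.
Since the ends are fixed, an axial force P builds up, equal in every segment, with P · Σ Lᵢ/(AᵢEᵢ) = δ_free.
Σ Lᵢ/(AᵢEᵢ) = 600/(1250×209×10³) + 400/(1200×121×10³) = 5.051×10⁻⁶ mm/N.
Hence P = δ_free / Σ(L/AE) = 0.3976/5.051×10⁻⁶ = 78.71 kN (tensile).
σ_{copper} = P / A = 78710 / 1200 = 65.59 MPa.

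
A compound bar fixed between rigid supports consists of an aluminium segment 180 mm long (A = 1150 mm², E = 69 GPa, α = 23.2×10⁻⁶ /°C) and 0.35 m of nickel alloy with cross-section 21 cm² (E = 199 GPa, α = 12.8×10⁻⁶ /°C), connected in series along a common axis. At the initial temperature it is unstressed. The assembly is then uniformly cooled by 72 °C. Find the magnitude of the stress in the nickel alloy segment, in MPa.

σ ≈ 95.6 MPa (tensile)

If the supports were absent, the total length change would be Σ αᵢΔT Lᵢ = 23.2×10⁻⁶×72×180 + 12.8×10⁻⁶×72×350 = 0.6232 mm.
The rigid supports impose zero overall length change; the single axial force P common to all segments must satisfy P Σ Lᵢ/(AᵢEᵢ) = δ_free.
Σ Lᵢ/(AᵢEᵢ) = 180/(1150×69×10³) + 350/(2100×199×10³) = 3.106×10⁻⁶ mm/N.
P = 0.6232 / 3.106×10⁻⁶ = 200700 N = 200.7 kN, tensile.
σ_{nickel alloy} = P / A = 200700 / 2100 = 95.55 MPa.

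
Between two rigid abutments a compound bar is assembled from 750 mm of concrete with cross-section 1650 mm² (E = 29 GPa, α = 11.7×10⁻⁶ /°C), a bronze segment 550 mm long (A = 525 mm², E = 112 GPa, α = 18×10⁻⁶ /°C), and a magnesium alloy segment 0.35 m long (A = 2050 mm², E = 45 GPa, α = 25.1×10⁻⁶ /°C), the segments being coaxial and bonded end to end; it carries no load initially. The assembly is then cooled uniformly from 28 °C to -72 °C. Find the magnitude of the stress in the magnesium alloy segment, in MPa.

σ ≈ 46.5 MPa (tensile)

Free thermal contraction of the whole bar: Σ αᵢΔT Lᵢ = 11.7×10⁻⁶×100×750 + 18×10⁻⁶×100×550 + 25.1×10⁻⁶×100×350 = 2.746 mm.
The walls prevent any net length change, so an axial force P (same in every segment) develops. Compatibility: P · Σ Lᵢ/(AᵢEᵢ) = δ_free.
The series flexibility is Σ Lᵢ/(AᵢEᵢ) = 750/(1650×29×10³) + 550/(525×112×10³) + 350/(2050×45×10³) = 2.882×10⁻⁵ mm/N.
Hence P = δ_free / Σ(L/AE) = 2.746/2.882×10⁻⁵ = 95.28 kN (tensile).
σ_{magnesium alloy} = P / A = 95280 / 2050 = 46.48 MPa.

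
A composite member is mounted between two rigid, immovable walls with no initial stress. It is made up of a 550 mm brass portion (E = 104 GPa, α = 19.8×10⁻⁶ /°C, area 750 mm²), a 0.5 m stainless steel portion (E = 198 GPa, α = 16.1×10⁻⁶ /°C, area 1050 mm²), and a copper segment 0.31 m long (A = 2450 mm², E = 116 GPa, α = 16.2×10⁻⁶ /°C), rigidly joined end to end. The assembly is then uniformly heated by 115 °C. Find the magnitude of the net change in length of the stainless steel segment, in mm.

With the walls removed the bar would change length by δ_free = Σ αᵢΔT Lᵢ = 19.8×10⁻⁶×115×550 + 16.1×10⁻⁶×115×500 + 16.2×10⁻⁶×115×310 = 2.756 mm.
The rigid supports impose zero overall length change; the single axial force P common to all segments must satisfy P Σ Lᵢ/(AᵢEᵢ) = δ_free.
The series flexibility is Σ Lᵢ/(AᵢEᵢ) = 550/(750×104×10³) + 500/(1050×198×10³) + 310/(2450×116×10³) = 1.055×10⁻⁵ mm/N.
So P = 2.756 / 1.055×10⁻⁵ = 261.3 kN, compressive.
For the stainless steel segment, free thermal change = 16.1×10⁻⁶×115×500 = 0.9258 mm and elastic change from P = 261300×500/(1050×198×10³) = 0.6284 mm; these oppose, so the net change is 0.297 mm (segment lengthens).

|ΔL| ≈ 0.297 mm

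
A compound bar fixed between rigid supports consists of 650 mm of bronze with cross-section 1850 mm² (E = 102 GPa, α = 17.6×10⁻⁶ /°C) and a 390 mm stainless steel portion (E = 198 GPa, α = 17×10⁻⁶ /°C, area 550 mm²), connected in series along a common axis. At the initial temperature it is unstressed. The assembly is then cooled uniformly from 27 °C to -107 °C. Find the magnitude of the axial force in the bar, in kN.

Free thermal contraction of the whole bar: Σ αᵢΔT Lᵢ = 17.6×10⁻⁶×134×650 + 17×10⁻⁶×134×390 = 2.421 mm.
Since the ends are fixed, an axial force P builds up, equal in every segment, with P · Σ Lᵢ/(AᵢEᵢ) = δ_free.
Σ Lᵢ/(AᵢEᵢ) = 650/(1850×102×10³) + 390/(550×198×10³) = 7.026×10⁻⁶ mm/N.
So P = 2.421 / 7.026×10⁻⁶ = 344.6 kN, tensile.

P ≈ 345 kN (tensile)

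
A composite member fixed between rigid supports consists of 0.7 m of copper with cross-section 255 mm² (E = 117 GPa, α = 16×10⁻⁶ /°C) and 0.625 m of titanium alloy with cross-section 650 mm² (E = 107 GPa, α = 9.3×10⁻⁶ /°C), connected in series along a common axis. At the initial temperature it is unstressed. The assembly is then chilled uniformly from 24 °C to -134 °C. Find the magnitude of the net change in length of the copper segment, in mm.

If the supports were absent, the total length change would be Σ αᵢΔT Lᵢ = 16×10⁻⁶×158×700 + 9.3×10⁻⁶×158×625 = 2.688 mm.
The walls prevent any net length change, so an axial force P (same in every segment) develops. Compatibility: P · Σ Lᵢ/(AᵢEᵢ) = δ_free.
The series flexibility is Σ Lᵢ/(AᵢEᵢ) = 700/(255×117×10³) + 625/(650×107×10³) = 3.245×10⁻⁵ mm/N.
P = 2.688 / 3.245×10⁻⁵ = 82840 N = 82.84 kN, tensile.
For the copper segment, free thermal change = 16×10⁻⁶×158×700 = 1.77 mm and elastic change from P = 82840×700/(255×117×10³) = 1.944 mm; these oppose, so the net change is 0.174 mm (segment lengthens).

|ΔL| ≈ 0.174 mm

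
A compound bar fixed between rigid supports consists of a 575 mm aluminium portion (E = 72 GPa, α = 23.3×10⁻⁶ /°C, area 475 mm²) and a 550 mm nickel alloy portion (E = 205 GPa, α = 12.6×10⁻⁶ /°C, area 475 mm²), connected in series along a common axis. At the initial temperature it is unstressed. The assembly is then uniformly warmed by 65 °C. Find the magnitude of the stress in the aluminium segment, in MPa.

With the walls removed the bar would change length by δ_free = Σ αᵢΔT Lᵢ = 23.3×10⁻⁶×65×575 + 12.6×10⁻⁶×65×550 = 1.321 mm.
The rigid supports impose zero overall length change; the single axial force P common to all segments must satisfy P Σ Lᵢ/(AᵢEᵢ) = δ_free.
Σ Lᵢ/(AᵢEᵢ) = 575/(475×72×10³) + 550/(475×205×10³) = 2.246×10⁻⁵ mm/N.
Hence P = δ_free / Σ(L/AE) = 1.321/2.246×10⁻⁵ = 58.83 kN (compressive).
σ_{aluminium} = P / A = 58830 / 475 = 123.8 MPa.

σ ≈ 124 MPa (compressive)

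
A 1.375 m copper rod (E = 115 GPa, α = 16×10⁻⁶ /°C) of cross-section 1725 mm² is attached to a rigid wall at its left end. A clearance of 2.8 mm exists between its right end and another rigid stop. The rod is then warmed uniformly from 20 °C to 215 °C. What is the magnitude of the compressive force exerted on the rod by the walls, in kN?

Free thermal elongation = αΔT L = 16×10⁻⁶ × 195 × 1375 = 4.29 mm.
After closing the 2.8 mm clearance, 4.29 − 2.8 = 1.49 mm of expansion remains to be suppressed by the wall.
So σ = E(δ_free − g)/L = 115×10³ × 1.49/1375 = 124.6 MPa.
Force on the wall = σA = 124.6 × 1725 mm² = 215 kN.

P ≈ 215 kN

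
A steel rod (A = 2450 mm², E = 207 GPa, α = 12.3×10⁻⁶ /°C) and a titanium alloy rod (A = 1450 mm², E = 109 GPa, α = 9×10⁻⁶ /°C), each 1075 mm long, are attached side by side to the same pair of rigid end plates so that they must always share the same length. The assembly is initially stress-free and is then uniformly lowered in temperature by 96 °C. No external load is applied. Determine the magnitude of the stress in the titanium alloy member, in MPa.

The steel has the larger α, so on cooling it would change length more than the titanium alloy if both were free. The rigid plates force a common final length, so the steel is put into tension and the titanium alloy into compression, with equal and opposite forces P (no external load).
Compatibility of the two members (thermal + elastic change equal): (α₁ − α₂)ΔT = P·[1/(A₁E₁) + 1/(A₂E₂)].
|α₁ − α₂|·ΔT = 3.3×10⁻⁶ × 96 = 0.0003168.
1/(A₁E₁) + 1/(A₂E₂) = 1/(2450×207×10³) + 1/(1450×109×10³) = 8.299×10⁻⁹ N⁻¹.
P = 0.0003168 / 8.299×10⁻⁹ = 38170 N = 38.17 kN.
σ_{titanium alloy} = P/A₂ = 38170/1450 = 26.33 MPa, compressive.

σ ≈ 26.3 MPa (compressive)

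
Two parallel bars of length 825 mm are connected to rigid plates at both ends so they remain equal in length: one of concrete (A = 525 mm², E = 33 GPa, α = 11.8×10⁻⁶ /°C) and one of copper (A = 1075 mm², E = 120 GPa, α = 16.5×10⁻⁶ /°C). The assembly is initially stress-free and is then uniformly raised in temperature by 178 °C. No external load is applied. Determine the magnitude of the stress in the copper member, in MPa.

Equilibrium of a rigid end plate with no external load gives equal and opposite internal forces ±P in the two members. Since α_{copper} > α_{concrete}, heating drives the copper into compression and the concrete into tension.
Equating the net (thermal + elastic) strains gives |α₁ − α₂|·ΔT = P·[1/(A₁E₁) + 1/(A₂E₂)].
|α₁ − α₂|·ΔT = 4.7×10⁻⁶ × 178 = 0.0008366.
1/(A₁E₁) + 1/(A₂E₂) = 1/(525×33×10³) + 1/(1075×120×10³) = 6.547×10⁻⁸ N⁻¹.
P = 0.0008366 / 6.547×10⁻⁸ = 12780 N = 12.78 kN.
σ_{copper} = P/A₂ = 12780/1075 = 11.89 MPa, compressive.

σ ≈ 11.9 MPa (compressive)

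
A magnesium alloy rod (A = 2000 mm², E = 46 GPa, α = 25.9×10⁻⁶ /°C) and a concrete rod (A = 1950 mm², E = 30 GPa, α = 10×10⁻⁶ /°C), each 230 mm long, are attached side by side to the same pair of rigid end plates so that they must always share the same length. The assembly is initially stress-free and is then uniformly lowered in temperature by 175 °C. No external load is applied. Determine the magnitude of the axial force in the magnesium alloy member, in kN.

P ≈ 99.5 kN (tensile in the magnesium alloy)

Both members must finish at the same length. With the larger α, the magnesium alloy tends to over-contract; the plates restrain it, putting the magnesium alloy in tension and the concrete in compression. With no external load the two internal forces are equal and opposite, magnitude P.
Setting the final lengths equal and cancelling L: (α₁ − α₂)ΔT = P/(A₁E₁) + P/(A₂E₂).
|α₁ − α₂|·ΔT = 15.9×10⁻⁶ × 175 = 0.002782.
1/(A₁E₁) + 1/(A₂E₂) = 1/(2000×46×10³) + 1/(1950×30×10³) = 2.796×10⁻⁸ N⁻¹.
P = 0.002782 / 2.796×10⁻⁸ = 99500 N = 99.5 kN.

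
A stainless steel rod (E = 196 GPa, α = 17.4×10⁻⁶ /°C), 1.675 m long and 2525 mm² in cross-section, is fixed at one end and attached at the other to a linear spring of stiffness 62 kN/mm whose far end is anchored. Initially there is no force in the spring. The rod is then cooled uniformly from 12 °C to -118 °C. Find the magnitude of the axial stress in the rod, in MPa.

σ ≈ 76.9 MPa (tensile)

If the spring were absent the rod would shorten by αΔT L = 17.4×10⁻⁶ × 130 × 1675 = 3.789 mm.
Let P be the tensile force in the spring. The rod extends elastically by PL/(AE) and the spring stretches by P/k; together these equal δ_free.
So P = δ_free / [L/(AE) + 1/k] = 3.789 / [ 1675/(2525×196×10³) + 1/(62×10³) ].
P = 3.789 / 1.951×10⁻⁵ = 194200 N.
σ = P/A = 194200/2525 = 76.9 MPa.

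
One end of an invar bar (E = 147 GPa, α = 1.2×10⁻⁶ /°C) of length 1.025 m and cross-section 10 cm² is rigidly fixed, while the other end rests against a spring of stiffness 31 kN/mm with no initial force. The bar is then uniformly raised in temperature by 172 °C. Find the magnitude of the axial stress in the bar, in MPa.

Free thermal expansion: δ_free = αΔT L = 1.2×10⁻⁶ × 172 × 1025 = 0.2116 mm.
Let P be the compressive force at the spring. The bar shortens elastically by PL/(AE) and the spring compresses by P/k; together these equal δ_free.
P [ L/(AE) + 1/k ] = δ_free → P [ 1025/(1000×147×10³) + 1/(31×10³) ] = 0.2116.
P = 0.2116 / 3.923×10⁻⁵ = 5393 N.
σ = P/A = 5393/1000 = 5.393 MPa.

σ ≈ 5.39 MPa (compressive)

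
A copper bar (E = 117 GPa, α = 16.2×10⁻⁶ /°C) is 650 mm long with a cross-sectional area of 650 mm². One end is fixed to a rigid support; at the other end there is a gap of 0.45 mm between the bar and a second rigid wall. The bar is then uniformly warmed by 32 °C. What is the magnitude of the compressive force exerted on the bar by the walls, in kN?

P ≈ 0 kN

Free thermal elongation = αΔT L = 16.2×10⁻⁶ × 32 × 650 = 0.337 mm.
Since δ_free = 0.337 mm is less than the 0.45 mm gap, the bar never touches the wall. No axial force develops.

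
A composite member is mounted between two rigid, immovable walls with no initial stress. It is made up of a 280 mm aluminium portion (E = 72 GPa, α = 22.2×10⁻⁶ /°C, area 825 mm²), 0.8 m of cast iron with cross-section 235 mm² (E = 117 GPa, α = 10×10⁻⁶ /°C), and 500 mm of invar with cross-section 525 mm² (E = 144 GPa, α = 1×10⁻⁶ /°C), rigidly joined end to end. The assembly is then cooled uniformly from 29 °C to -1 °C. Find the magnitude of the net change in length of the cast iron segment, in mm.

If the supports were absent, the total length change would be Σ αᵢΔT Lᵢ = 22.2×10⁻⁶×30×280 + 10×10⁻⁶×30×800 + 1×10⁻⁶×30×500 = 0.4415 mm.
The walls prevent any net length change, so an axial force P (same in every segment) develops. Compatibility: P · Σ Lᵢ/(AᵢEᵢ) = δ_free.
Σ Lᵢ/(AᵢEᵢ) = 280/(825×72×10³) + 800/(235×117×10³) + 500/(525×144×10³) = 4.042×10⁻⁵ mm/N.
So P = 0.4415 / 4.042×10⁻⁵ = 10.92 kN, tensile.
For the cast iron segment, free thermal change = 10×10⁻⁶×30×800 = 0.24 mm and elastic change from P = 10920×800/(235×117×10³) = 0.3178 mm; these oppose, so the net change is 0.0778 mm (segment lengthens).

|ΔL| ≈ 0.0778 mm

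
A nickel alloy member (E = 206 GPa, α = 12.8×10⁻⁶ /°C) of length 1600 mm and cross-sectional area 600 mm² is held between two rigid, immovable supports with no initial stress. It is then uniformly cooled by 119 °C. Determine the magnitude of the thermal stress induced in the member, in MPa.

Because both ends are immovable the net strain is zero, and the suppressed thermal strain is αΔT = 12.8×10⁻⁶ × 119 = 1523.2×10⁻⁶.
The stress required to suppress this strain is σ = Eε = 206×10³ × 1523.2×10⁻⁶ = 313.8 MPa, tensile since the member is trying to contract.

σ ≈ 314 MPa (tensile)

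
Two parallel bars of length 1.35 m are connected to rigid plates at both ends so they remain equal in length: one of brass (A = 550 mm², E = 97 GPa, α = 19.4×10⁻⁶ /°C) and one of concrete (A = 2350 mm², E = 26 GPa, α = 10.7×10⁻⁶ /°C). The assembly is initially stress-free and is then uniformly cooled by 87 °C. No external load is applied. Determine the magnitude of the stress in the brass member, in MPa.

The brass has the larger α, so on cooling it would change length more than the concrete if both were free. The rigid plates force a common final length, so the brass is put into tension and the concrete into compression, with equal and opposite forces P (no external load).
Compatibility of the two members (thermal + elastic change equal): (α₁ − α₂)ΔT = P·[1/(A₁E₁) + 1/(A₂E₂)].
|α₁ − α₂|·ΔT = 8.7×10⁻⁶ × 87 = 0.0007569.
1/(A₁E₁) + 1/(A₂E₂) = 1/(550×97×10³) + 1/(2350×26×10³) = 3.511×10⁻⁸ N⁻¹.
P = 0.0007569 / 3.511×10⁻⁸ = 21560 N = 21.56 kN.
σ_{brass} = P/A₁ = 21560/550 = 39.2 MPa, tensile.

σ ≈ 39.2 MPa (tensile)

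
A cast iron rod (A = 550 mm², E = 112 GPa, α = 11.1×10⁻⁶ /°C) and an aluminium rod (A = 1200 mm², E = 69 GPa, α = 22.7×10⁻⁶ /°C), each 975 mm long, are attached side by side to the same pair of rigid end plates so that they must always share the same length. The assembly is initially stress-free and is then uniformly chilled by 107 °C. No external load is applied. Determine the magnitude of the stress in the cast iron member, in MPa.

The aluminium has the larger α, so on cooling it would change length more than the cast iron if both were free. The rigid plates force a common final length, so the aluminium is put into tension and the cast iron into compression, with equal and opposite forces P (no external load).
Setting the final lengths equal and cancelling L: (α₁ − α₂)ΔT = P/(A₁E₁) + P/(A₂E₂).
|α₁ − α₂|·ΔT = 11.6×10⁻⁶ × 107 = 0.001241.
1/(A₁E₁) + 1/(A₂E₂) = 1/(550×112×10³) + 1/(1200×69×10³) = 2.831×10⁻⁸ N⁻¹.
P = 0.001241 / 2.831×10⁻⁸ = 43840 N = 43.84 kN.
σ_{cast iron} = P/A₁ = 43840/550 = 79.71 MPa, compressive.

σ ≈ 79.7 MPa (compressive)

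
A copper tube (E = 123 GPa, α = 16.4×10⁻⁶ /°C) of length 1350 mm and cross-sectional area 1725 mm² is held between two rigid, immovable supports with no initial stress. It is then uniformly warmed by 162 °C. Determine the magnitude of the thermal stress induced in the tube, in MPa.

Because both ends are immovable the net strain is zero, and the suppressed thermal strain is αΔT = 16.4×10⁻⁶ × 162 = 2656.8×10⁻⁶.
σ = EαΔT = 123×10³ × 16.4×10⁻⁶ × 162 = 326.8 MPa (compressive; the tube is trying to expand).

σ ≈ 327 MPa (compressive)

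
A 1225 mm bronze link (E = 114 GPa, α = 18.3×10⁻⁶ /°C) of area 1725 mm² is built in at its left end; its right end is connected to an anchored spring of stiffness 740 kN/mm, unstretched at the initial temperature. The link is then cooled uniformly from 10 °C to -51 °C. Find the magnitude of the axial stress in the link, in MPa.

σ ≈ 105 MPa (tensile)

Free thermal contraction: δ_free = αΔT L = 18.3×10⁻⁶ × 61 × 1225 = 1.367 mm.
Let P be the tensile force in the spring. The link extends elastically by PL/(AE) and the spring stretches by P/k; together these equal δ_free.
P [ L/(AE) + 1/k ] = δ_free → P [ 1225/(1725×114×10³) + 1/(740×10³) ] = 1.367.
P = 1.367 / 7.581×10⁻⁶ = 180400 N.
σ = P/A = 180400/1725 = 104.6 MPa.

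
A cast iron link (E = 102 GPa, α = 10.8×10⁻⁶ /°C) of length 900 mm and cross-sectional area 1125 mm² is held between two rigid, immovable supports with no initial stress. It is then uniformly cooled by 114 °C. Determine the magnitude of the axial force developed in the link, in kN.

P ≈ 141 kN (tensile)

With zero net strain, σ = E·αΔT = 102 GPa × 10.8×10⁻⁶ × 114 = 125.6 MPa.
Axial force P = σA = 125.6 × 1125 = 141300 N = 141.3 kN, tensile.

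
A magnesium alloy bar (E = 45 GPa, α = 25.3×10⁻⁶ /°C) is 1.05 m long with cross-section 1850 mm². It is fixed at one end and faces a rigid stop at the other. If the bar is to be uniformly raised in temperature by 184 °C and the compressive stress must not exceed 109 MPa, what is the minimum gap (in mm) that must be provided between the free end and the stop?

Free expansion if unrestrained: δ_free = αΔT L = 25.3×10⁻⁶ × 184 × 1050 = 4.888 mm.
A stress of 109 MPa corresponds to the wall pushing the bar back by σL/E = 109×1050/(45×10³) = 2.543 mm.
The gap must absorb the remainder: g_min = 4.888 − 2.543 = 2.345 mm.

g ≈ 2.34 mm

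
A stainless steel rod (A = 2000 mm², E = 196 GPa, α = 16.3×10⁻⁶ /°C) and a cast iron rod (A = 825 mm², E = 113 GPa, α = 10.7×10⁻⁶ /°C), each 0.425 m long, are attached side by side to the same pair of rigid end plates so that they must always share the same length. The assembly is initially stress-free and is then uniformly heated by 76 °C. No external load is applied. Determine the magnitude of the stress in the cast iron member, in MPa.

Equilibrium of a rigid end plate with no external load gives equal and opposite internal forces ±P in the two members. Since α_{stainless steel} > α_{cast iron}, heating drives the stainless steel into compression and the cast iron into tension.
Equating the net (thermal + elastic) strains gives |α₁ − α₂|·ΔT = P·[1/(A₁E₁) + 1/(A₂E₂)].
|α₁ − α₂|·ΔT = 5.6×10⁻⁶ × 76 = 0.0004256.
1/(A₁E₁) + 1/(A₂E₂) = 1/(2000×196×10³) + 1/(825×113×10³) = 1.328×10⁻⁸ N⁻¹.
So P = 0.0004256 / 1.328×10⁻⁸ = 32.05 kN.
σ_{cast iron} = P/A₂ = 32050/825 = 38.85 MPa, tensile.

σ ≈ 38.9 MPa (tensile)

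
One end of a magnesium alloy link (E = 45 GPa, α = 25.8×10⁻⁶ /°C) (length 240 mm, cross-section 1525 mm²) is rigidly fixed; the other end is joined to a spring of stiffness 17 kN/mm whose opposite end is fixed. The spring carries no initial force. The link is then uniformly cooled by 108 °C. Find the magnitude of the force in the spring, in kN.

P ≈ 10.7 kN

Free thermal contraction: δ_free = αΔT L = 25.8×10⁻⁶ × 108 × 240 = 0.6687 mm.
With a force P in the spring, the elastic change of the link is PL/(AE) and that of the spring is P/k; compatibility requires their sum to equal δ_free.
P [ L/(AE) + 1/k ] = δ_free → P [ 240/(1525×45×10³) + 1/(17×10³) ] = 0.6687.
P = 0.6687 / 6.232×10⁻⁵ = 10730 N.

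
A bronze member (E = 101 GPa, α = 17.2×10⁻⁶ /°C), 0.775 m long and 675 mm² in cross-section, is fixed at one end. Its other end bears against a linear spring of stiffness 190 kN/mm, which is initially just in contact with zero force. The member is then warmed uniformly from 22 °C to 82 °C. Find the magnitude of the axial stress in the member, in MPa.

σ ≈ 71.2 MPa (compressive)

If the spring were absent the member would lengthen by αΔT L = 17.2×10⁻⁶ × 60 × 775 = 0.7998 mm.
With a force P in the spring, the elastic change of the member is PL/(AE) and that of the spring is P/k; compatibility requires their sum to equal δ_free.
So P = δ_free / [L/(AE) + 1/k] = 0.7998 / [ 775/(675×101×10³) + 1/(190×10³) ].
P = 0.7998 / 1.663×10⁻⁵ = 48090 N.
σ = P/A = 48090/675 = 71.25 MPa.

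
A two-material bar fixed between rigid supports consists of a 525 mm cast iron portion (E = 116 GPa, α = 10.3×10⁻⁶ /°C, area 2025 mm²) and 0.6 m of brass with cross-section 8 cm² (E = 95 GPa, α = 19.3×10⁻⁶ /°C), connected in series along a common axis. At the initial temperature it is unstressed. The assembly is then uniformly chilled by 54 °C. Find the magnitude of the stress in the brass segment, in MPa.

σ ≈ 113 MPa (tensile)

Free thermal contraction of the whole bar: Σ αᵢΔT Lᵢ = 10.3×10⁻⁶×54×525 + 19.3×10⁻⁶×54×600 = 0.9173 mm.
The walls prevent any net length change, so an axial force P (same in every segment) develops. Compatibility: P · Σ Lᵢ/(AᵢEᵢ) = δ_free.
Σ Lᵢ/(AᵢEᵢ) = 525/(2025×116×10³) + 600/(800×95×10³) = 1.013×10⁻⁵ mm/N.
P = 0.9173 / 1.013×10⁻⁵ = 90560 N = 90.56 kN, tensile.
σ_{brass} = P / A = 90560 / 800 = 113.2 MPa.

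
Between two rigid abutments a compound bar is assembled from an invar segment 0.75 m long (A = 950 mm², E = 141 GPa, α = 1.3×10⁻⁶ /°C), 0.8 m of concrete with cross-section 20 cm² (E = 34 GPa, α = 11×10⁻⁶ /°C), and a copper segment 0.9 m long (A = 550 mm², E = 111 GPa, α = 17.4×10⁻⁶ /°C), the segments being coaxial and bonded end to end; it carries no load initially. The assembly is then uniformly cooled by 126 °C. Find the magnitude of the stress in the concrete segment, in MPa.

With the walls removed the bar would change length by δ_free = Σ αᵢΔT Lᵢ = 1.3×10⁻⁶×126×750 + 11×10⁻⁶×126×800 + 17.4×10⁻⁶×126×900 = 3.205 mm.
The walls prevent any net length change, so an axial force P (same in every segment) develops. Compatibility: P · Σ Lᵢ/(AᵢEᵢ) = δ_free.
The series flexibility is Σ Lᵢ/(AᵢEᵢ) = 750/(950×141×10³) + 800/(2000×34×10³) + 900/(550×111×10³) = 3.211×10⁻⁵ mm/N.
P = 3.205 / 3.211×10⁻⁵ = 99820 N = 99.82 kN, tensile.
σ_{concrete} = P / A = 99820 / 2000 = 49.91 MPa.

σ ≈ 49.9 MPa (tensile)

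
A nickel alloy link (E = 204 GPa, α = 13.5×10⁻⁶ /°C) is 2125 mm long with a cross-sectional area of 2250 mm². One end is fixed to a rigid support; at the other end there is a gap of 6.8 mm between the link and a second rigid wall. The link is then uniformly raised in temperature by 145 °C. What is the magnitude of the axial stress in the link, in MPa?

If the wall were absent the link would grow by αΔT L = 13.5×10⁻⁶ × 145 × 2125 = 4.16 mm.
Since δ_free = 4.16 mm is less than the 6.8 mm gap, the link never touches the wall. No axial force develops.

σ ≈ 0 MPa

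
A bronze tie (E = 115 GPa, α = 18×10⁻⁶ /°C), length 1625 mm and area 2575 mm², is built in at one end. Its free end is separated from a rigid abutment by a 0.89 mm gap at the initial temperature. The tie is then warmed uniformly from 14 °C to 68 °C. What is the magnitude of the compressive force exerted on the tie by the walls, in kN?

Unrestrained expansion: δ_free = αΔT L = 18×10⁻⁶ × 54 × 1625 = 1.579 mm.
The gap closes (δ_free > 0.89 mm) and the wall then resists a further 1.579 − 0.89 = 0.6895 mm of expansion.
That suppressed elongation corresponds to σ = E·Δ/L = 115×10³ × 0.6895/1625 = 48.8 MPa.
Force on the wall = σA = 48.8 × 2575 mm² = 125.6 kN.

P ≈ 126 kN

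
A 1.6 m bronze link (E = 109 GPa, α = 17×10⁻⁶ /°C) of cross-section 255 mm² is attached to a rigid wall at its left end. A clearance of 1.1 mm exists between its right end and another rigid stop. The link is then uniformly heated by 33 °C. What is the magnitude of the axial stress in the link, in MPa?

Unrestrained expansion: δ_free = αΔT L = 17×10⁻⁶ × 33 × 1600 = 0.8976 mm.
Since δ_free = 0.898 mm is less than the 1.1 mm gap, the link never touches the wall. No axial force develops.

σ ≈ 0 MPa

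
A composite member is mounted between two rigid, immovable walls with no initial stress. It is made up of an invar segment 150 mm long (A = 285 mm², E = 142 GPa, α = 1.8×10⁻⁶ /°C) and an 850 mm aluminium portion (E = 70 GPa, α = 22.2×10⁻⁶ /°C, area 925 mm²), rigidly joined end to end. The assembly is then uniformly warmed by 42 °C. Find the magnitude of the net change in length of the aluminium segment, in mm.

With the walls removed the bar would change length by δ_free = Σ αᵢΔT Lᵢ = 1.8×10⁻⁶×42×150 + 22.2×10⁻⁶×42×850 = 0.8039 mm.
The rigid supports impose zero overall length change; the single axial force P common to all segments must satisfy P Σ Lᵢ/(AᵢEᵢ) = δ_free.
The series flexibility is Σ Lᵢ/(AᵢEᵢ) = 150/(285×142×10³) + 850/(925×70×10³) = 1.683×10⁻⁵ mm/N.
P = 0.8039 / 1.683×10⁻⁵ = 47750 N = 47.75 kN, compressive.
For the aluminium segment, free thermal change = 22.2×10⁻⁶×42×850 = 0.7925 mm and elastic change from P = 47750×850/(925×70×10³) = 0.6269 mm; these oppose, so the net change is 0.166 mm (segment lengthens).

|ΔL| ≈ 0.166 mm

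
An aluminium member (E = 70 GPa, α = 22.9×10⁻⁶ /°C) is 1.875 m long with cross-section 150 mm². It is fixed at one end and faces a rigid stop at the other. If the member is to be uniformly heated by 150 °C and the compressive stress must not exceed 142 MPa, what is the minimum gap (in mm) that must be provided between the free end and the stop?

g ≈ 2.64 mm

With no wall the member would lengthen by αΔT L = 22.9×10⁻⁶ × 150 × 1875 = 6.441 mm.
A stress of 142 MPa corresponds to the wall pushing the member back by σL/E = 142×1875/(70×10³) = 3.804 mm.
The gap must absorb the remainder: g_min = 6.441 − 3.804 = 2.637 mm.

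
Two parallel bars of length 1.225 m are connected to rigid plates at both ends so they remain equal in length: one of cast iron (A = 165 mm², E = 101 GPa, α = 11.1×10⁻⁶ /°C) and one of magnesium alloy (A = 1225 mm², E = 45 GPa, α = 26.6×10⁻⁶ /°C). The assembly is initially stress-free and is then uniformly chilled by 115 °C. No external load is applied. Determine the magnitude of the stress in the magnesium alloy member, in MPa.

Both members must finish at the same length. With the larger α, the magnesium alloy tends to over-contract; the plates restrain it, putting the magnesium alloy in tension and the cast iron in compression. With no external load the two internal forces are equal and opposite, magnitude P.
Equating the net (thermal + elastic) strains gives |α₁ − α₂|·ΔT = P·[1/(A₁E₁) + 1/(A₂E₂)].
|α₁ − α₂|·ΔT = 15.5×10⁻⁶ × 115 = 0.001783.
1/(A₁E₁) + 1/(A₂E₂) = 1/(165×101×10³) + 1/(1225×45×10³) = 7.815×10⁻⁸ N⁻¹.
P = 0.001783 / 7.815×10⁻⁸ = 22810 N = 22.81 kN.
σ_{magnesium alloy} = P/A₂ = 22810/1225 = 18.62 MPa, tensile.

σ ≈ 18.6 MPa (tensile)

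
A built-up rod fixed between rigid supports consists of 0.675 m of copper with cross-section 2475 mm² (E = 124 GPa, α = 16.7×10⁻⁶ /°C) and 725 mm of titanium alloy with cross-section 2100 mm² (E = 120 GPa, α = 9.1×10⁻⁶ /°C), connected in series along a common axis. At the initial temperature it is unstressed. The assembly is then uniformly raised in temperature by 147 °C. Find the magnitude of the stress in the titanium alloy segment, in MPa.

σ ≈ 246 MPa (compressive)

Free thermal expansion of the whole bar: Σ αᵢΔT Lᵢ = 16.7×10⁻⁶×147×675 + 9.1×10⁻⁶×147×725 = 2.627 mm.
The walls prevent any net length change, so an axial force P (same in every segment) develops. Compatibility: P · Σ Lᵢ/(AᵢEᵢ) = δ_free.
The series flexibility is Σ Lᵢ/(AᵢEᵢ) = 675/(2475×124×10³) + 725/(2100×120×10³) = 5.076×10⁻⁶ mm/N.
Hence P = δ_free / Σ(L/AE) = 2.627/5.076×10⁻⁶ = 517.5 kN (compressive).
σ_{titanium alloy} = P / A = 517500 / 2100 = 246.4 MPa.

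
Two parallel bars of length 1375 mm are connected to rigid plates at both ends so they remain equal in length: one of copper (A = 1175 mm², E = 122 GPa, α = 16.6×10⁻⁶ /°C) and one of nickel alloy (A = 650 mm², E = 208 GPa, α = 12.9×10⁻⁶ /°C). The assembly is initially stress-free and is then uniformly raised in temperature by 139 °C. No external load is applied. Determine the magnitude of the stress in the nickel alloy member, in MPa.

Equilibrium of a rigid end plate with no external load gives equal and opposite internal forces ±P in the two members. Since α_{copper} > α_{nickel alloy}, heating drives the copper into compression and the nickel alloy into tension.
Compatibility of the two members (thermal + elastic change equal): (α₁ − α₂)ΔT = P·[1/(A₁E₁) + 1/(A₂E₂)].
|α₁ − α₂|·ΔT = 3.7×10⁻⁶ × 139 = 0.0005143.
1/(A₁E₁) + 1/(A₂E₂) = 1/(1175×122×10³) + 1/(650×208×10³) = 1.437×10⁻⁸ N⁻¹.
P = 0.0005143 / 1.437×10⁻⁸ = 35780 N = 35.78 kN.
σ_{nickel alloy} = P/A₂ = 35780/650 = 55.05 MPa, tensile.

σ ≈ 55.1 MPa (tensile)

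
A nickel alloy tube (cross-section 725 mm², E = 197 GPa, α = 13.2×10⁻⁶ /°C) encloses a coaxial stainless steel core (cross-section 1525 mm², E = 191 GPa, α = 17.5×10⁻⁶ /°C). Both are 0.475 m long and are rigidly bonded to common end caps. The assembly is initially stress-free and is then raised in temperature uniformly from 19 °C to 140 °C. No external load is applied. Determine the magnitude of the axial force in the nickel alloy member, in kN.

P ≈ 49.9 kN (tensile in the nickel alloy)

Equilibrium of a rigid end plate with no external load gives equal and opposite internal forces ±P in the two members. Since α_{stainless steel} > α_{nickel alloy}, heating drives the stainless steel into compression and the nickel alloy into tension.
Setting the final lengths equal and cancelling L: (α₁ − α₂)ΔT = P/(A₁E₁) + P/(A₂E₂).
|α₁ − α₂|·ΔT = 4.3×10⁻⁶ × 121 = 0.0005203.
1/(A₁E₁) + 1/(A₂E₂) = 1/(725×197×10³) + 1/(1525×191×10³) = 1.043×10⁻⁸ N⁻¹.
P = 0.0005203 / 1.043×10⁻⁸ = 49860 N = 49.86 kN.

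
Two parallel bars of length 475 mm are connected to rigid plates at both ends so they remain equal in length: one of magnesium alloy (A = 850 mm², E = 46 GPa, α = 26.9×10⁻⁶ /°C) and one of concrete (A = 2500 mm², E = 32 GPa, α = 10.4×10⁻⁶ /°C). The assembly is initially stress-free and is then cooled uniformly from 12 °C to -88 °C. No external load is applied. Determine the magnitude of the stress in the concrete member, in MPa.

σ ≈ 17.3 MPa (compressive)

Both members must finish at the same length. With the larger α, the magnesium alloy tends to over-contract; the plates restrain it, putting the magnesium alloy in tension and the concrete in compression. With no external load the two internal forces are equal and opposite, magnitude P.
Equating the net (thermal + elastic) strains gives |α₁ − α₂|·ΔT = P·[1/(A₁E₁) + 1/(A₂E₂)].
|α₁ − α₂|·ΔT = 16.5×10⁻⁶ × 100 = 0.00165.
1/(A₁E₁) + 1/(A₂E₂) = 1/(850×46×10³) + 1/(2500×32×10³) = 3.808×10⁻⁸ N⁻¹.
So P = 0.00165 / 3.808×10⁻⁸ = 43.34 kN.
σ_{concrete} = P/A₂ = 43340/2500 = 17.33 MPa, compressive.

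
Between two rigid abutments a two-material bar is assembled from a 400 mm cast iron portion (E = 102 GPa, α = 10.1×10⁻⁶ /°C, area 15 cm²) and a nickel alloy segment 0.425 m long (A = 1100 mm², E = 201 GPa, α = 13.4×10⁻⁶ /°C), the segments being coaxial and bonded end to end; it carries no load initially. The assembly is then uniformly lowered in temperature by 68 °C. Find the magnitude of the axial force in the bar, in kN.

P ≈ 146 kN (tensile)

With the walls removed the bar would change length by δ_free = Σ αᵢΔT Lᵢ = 10.1×10⁻⁶×68×400 + 13.4×10⁻⁶×68×425 = 0.662 mm.
Since the ends are fixed, an axial force P builds up, equal in every segment, with P · Σ Lᵢ/(AᵢEᵢ) = δ_free.
Σ Lᵢ/(AᵢEᵢ) = 400/(1500×102×10³) + 425/(1100×201×10³) = 4.537×10⁻⁶ mm/N.
P = 0.662 / 4.537×10⁻⁶ = 145900 N = 145.9 kN, tensile.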